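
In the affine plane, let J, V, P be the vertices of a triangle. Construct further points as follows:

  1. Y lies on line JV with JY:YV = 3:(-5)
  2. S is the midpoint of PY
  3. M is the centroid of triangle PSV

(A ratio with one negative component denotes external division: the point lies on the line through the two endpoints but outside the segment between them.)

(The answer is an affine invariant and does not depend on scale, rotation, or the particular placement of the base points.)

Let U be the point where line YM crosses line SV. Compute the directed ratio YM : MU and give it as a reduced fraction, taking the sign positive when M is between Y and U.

Work in coordinates with J = (0, 0), V = (1, 0), P = (0, 1).
1. Y lies on line JV with JY:YV = 3:(-5) ⇒ Y = (-3/2, 0)
2. S is the midpoint of PY ⇒ S = (-3/4, 1/2)
3. M is the centroid of triangle PSV ⇒ M = (1/12, 1/2)
line YM meets SV at U = (-5/16, 3/8)
M = Y + t·(U−Y) with t = 4/3, so YM:MU = 4/3:-1/3

YM:MU = -4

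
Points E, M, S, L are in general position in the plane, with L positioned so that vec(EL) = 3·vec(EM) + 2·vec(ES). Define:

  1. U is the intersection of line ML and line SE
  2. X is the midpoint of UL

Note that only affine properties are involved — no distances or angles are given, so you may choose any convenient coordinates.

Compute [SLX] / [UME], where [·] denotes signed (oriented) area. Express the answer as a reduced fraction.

Assign E = (0, 0), M = (1, 0), S = (0, 1), L = (3, 2) — the answer is frame-independent, so this choice is without loss of generality.
1. U is the intersection of line ML and line SE ⇒ U = (0, -1)
2. X is the midpoint of UL ⇒ X = (3/2, 1/2)
2·[SLX] = -3, 2·[UME] = 1
[SLX]:[UME] = -3:1 = -3

[SLX]:[UME] = -3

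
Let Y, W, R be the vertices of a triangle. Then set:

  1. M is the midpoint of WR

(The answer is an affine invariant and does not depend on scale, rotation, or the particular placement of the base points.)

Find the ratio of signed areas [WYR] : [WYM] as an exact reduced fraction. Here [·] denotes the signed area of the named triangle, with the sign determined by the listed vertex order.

Work in coordinates with Y = (0, 0), W = (1, 0), R = (0, 1).
1. M is the midpoint of WR ⇒ M = (1/2, 1/2)
2·[WYR] = -1, 2·[WYM] = -1/2
[WYR]:[WYM] = -1:-1/2 = 2

[WYR]:[WYM] = 2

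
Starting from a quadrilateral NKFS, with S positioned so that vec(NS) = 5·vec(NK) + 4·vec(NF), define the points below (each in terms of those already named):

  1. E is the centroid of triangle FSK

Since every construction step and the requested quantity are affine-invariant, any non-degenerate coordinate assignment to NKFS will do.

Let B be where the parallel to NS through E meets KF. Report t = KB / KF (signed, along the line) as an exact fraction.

t = 13/27

Choose coordinates N = (0, 0), K = (1, 0), F = (0, 1), S = (5, 4).
1. E is the centroid of triangle FSK ⇒ E = (2, 5/3)
through E parallel to NS: direction (5, 4); meets KF at B = (14/27, 13/27)
B = K + t·(F−K) with t = 13/27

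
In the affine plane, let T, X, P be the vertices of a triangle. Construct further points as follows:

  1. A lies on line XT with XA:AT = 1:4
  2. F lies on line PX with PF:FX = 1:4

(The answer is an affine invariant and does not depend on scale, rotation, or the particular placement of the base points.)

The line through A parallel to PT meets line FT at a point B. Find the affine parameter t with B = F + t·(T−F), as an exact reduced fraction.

t = -3

Assign T = (0, 0), X = (1, 0), P = (0, 1) — the answer is frame-independent, so this choice is without loss of generality.
1. A lies on line XT with XA:AT = 1:4 ⇒ A = (4/5, 0)
2. F lies on line PX with PF:FX = 1:4 ⇒ F = (1/5, 4/5)
through A parallel to PT: direction (0, -1); meets FT at B = (4/5, 16/5)
B = F + t·(T−F) with t = -3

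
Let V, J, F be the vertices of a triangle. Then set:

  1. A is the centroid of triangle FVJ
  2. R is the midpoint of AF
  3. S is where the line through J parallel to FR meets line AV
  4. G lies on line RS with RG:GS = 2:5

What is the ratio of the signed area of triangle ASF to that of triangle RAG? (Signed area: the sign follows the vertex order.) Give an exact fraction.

Work in coordinates with V = (0, 0), J = (1, 0), F = (0, 1).
1. A is the centroid of triangle FVJ ⇒ A = (1/3, 1/3)
2. R is the midpoint of AF ⇒ R = (1/6, 2/3)
3. S is where the line through J parallel to FR meets line AV ⇒ S = (2/3, 2/3)
4. G lies on line RS with RG:GS = 2:5 ⇒ G = (13/42, 2/3)
2·[ASF] = 1/3, 2·[RAG] = 1/21
[ASF]:[RAG] = 1/3:1/21 = 7

[ASF]:[RAG] = 7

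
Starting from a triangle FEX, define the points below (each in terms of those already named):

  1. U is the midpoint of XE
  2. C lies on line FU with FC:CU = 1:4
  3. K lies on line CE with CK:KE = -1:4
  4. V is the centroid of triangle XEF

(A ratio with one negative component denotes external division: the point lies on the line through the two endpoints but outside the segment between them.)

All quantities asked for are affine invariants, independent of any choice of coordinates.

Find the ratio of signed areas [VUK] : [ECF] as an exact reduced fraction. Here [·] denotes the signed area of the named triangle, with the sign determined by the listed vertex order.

[VUK]:[ECF] = 5/9

Assign F = (0, 0), E = (1, 0), X = (0, 1) — the answer is frame-independent, so this choice is without loss of generality.
1. U is the midpoint of XE ⇒ U = (1/2, 1/2)
2. C lies on line FU with FC:CU = 1:4 ⇒ C = (1/10, 1/10)
3. K lies on line CE with CK:KE = -1:4 ⇒ K = (-1/5, 2/15)
4. V is the centroid of triangle XEF ⇒ V = (1/3, 1/3)
2·[VUK] = 1/18, 2·[ECF] = 1/10
[VUK]:[ECF] = 1/18:1/10 = 5/9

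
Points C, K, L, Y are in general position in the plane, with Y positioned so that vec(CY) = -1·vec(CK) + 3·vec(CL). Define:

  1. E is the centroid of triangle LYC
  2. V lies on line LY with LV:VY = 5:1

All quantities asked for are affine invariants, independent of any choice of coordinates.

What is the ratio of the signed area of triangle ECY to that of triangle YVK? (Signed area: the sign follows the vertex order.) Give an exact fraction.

[ECY]:[YVK] = -2

Set C = (0, 0), K = (1, 0), L = (0, 1), Y = (-1, 3); any affine frame gives the same invariant.
1. E is the centroid of triangle LYC ⇒ E = (-1/3, 4/3)
2. V lies on line LY with LV:VY = 5:1 ⇒ V = (-5/6, 8/3)
2·[ECY] = -1/3, 2·[YVK] = 1/6
[ECY]:[YVK] = -1/3:1/6 = -2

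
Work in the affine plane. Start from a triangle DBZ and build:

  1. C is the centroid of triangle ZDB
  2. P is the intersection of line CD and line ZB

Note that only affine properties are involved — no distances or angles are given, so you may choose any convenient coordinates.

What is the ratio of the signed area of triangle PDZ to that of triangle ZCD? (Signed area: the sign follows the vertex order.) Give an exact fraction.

[PDZ]:[ZCD] = 3/2

Set D = (0, 0), B = (1, 0), Z = (0, 1); any affine frame gives the same invariant.
1. C is the centroid of triangle ZDB ⇒ C = (1/3, 1/3)
2. P is the intersection of line CD and line ZB ⇒ P = (1/2, 1/2)
2·[PDZ] = -1/2, 2·[ZCD] = -1/3
[PDZ]:[ZCD] = -1/2:-1/3 = 3/2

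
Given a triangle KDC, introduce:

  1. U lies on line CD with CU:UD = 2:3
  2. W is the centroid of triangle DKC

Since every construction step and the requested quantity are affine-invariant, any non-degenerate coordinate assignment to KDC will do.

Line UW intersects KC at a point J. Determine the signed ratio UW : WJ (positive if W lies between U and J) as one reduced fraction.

UW:WJ = 1/5

Work in coordinates with K = (0, 0), D = (1, 0), C = (0, 1).
1. U lies on line CD with CU:UD = 2:3 ⇒ U = (2/5, 3/5)
2. W is the centroid of triangle DKC ⇒ W = (1/3, 1/3)
line UW meets KC at J = (0, -1)
W = U + t·(J−U) with t = 1/6, so UW:WJ = 1/6:5/6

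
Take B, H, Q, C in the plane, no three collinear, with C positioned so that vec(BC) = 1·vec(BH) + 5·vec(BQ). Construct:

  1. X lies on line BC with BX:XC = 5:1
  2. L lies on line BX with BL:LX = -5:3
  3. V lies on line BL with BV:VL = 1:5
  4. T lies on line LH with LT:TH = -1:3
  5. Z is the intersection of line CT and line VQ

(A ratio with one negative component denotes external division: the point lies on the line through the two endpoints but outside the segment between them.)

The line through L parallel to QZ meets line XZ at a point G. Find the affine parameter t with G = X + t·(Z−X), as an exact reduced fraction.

Work in coordinates with B = (0, 0), H = (1, 0), Q = (0, 1), C = (1, 5).
1. X lies on line BC with BX:XC = 5:1 ⇒ X = (5/6, 25/6)
2. L lies on line BX with BL:LX = -5:3 ⇒ L = (25/12, 125/12)
3. V lies on line BL with BV:VL = 1:5 ⇒ V = (25/72, 125/72)
4. T lies on line LH with LT:TH = -1:3 ⇒ T = (21/8, 125/8)
5. Z is the intersection of line CT and line VQ ⇒ Z = (825/1436, 3185/1436)
through L parallel to QZ: direction (825/1436, 1749/1436); meets XZ at G = (11300/7539, 69190/7539)
G = X + t·(Z−X) with t = -18/7

t = -18/7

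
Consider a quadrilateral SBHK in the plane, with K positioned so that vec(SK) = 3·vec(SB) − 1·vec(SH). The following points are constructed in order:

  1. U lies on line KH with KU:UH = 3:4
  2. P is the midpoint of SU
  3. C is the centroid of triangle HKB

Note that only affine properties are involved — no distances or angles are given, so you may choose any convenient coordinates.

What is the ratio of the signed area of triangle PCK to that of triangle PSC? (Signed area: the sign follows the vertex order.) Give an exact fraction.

[PCK]:[PSC] = 25/4

Assign S = (0, 0), B = (1, 0), H = (0, 1), K = (3, -1) — the answer is frame-independent, so this choice is without loss of generality.
1. U lies on line KH with KU:UH = 3:4 ⇒ U = (12/7, -1/7)
2. P is the midpoint of SU ⇒ P = (6/7, -1/14)
3. C is the centroid of triangle HKB ⇒ C = (4/3, 0)
2·[PCK] = -25/42, 2·[PSC] = -2/21
[PCK]:[PSC] = -25/42:-2/21 = 25/4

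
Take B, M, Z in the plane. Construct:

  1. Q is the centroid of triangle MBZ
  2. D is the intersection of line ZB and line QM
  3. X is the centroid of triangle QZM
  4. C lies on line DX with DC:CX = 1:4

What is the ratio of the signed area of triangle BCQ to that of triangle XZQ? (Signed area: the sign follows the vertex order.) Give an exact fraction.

Assign B = (0, 0), M = (1, 0), Z = (0, 1) — the answer is frame-independent, so this choice is without loss of generality.
1. Q is the centroid of triangle MBZ ⇒ Q = (1/3, 1/3)
2. D is the intersection of line ZB and line QM ⇒ D = (0, 1/2)
3. X is the centroid of triangle QZM ⇒ X = (4/9, 4/9)
4. C lies on line DX with DC:CX = 1:4 ⇒ C = (4/45, 22/45)
2·[BCQ] = -2/15, 2·[XZQ] = 1/9
[BCQ]:[XZQ] = -2/15:1/9 = -6/5

[BCQ]:[XZQ] = -6/5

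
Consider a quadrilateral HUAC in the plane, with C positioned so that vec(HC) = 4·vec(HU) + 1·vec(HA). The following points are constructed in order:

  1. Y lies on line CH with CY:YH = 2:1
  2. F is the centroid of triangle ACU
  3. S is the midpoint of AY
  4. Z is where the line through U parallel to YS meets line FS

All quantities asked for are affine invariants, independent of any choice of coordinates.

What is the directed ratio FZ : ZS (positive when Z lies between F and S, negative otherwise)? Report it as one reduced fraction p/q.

Assign H = (0, 0), U = (1, 0), A = (0, 1), C = (4, 1) — the answer is frame-independent, so this choice is without loss of generality.
1. Y lies on line CH with CY:YH = 2:1 ⇒ Y = (4/3, 1/3)
2. F is the centroid of triangle ACU ⇒ F = (5/3, 2/3)
3. S is the midpoint of AY ⇒ S = (2/3, 2/3)
4. Z is where the line through U parallel to YS meets line FS ⇒ Z = (-1/3, 2/3)
Z = F + t·(S−F) with t = 2, so FZ:ZS = t:(1−t) = 2:-1

FZ:ZS = -2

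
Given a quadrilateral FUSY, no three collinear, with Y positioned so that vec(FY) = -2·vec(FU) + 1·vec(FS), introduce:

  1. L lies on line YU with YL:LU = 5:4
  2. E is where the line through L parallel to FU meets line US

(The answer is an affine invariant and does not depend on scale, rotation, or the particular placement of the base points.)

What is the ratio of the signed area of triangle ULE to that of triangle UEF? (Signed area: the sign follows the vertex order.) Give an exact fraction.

[ULE]:[UEF] = -8/9

Choose coordinates F = (0, 0), U = (1, 0), S = (0, 1), Y = (-2, 1).
1. L lies on line YU with YL:LU = 5:4 ⇒ L = (-1/3, 4/9)
2. E is where the line through L parallel to FU meets line US ⇒ E = (5/9, 4/9)
2·[ULE] = -32/81, 2·[UEF] = 4/9
[ULE]:[UEF] = -32/81:4/9 = -8/9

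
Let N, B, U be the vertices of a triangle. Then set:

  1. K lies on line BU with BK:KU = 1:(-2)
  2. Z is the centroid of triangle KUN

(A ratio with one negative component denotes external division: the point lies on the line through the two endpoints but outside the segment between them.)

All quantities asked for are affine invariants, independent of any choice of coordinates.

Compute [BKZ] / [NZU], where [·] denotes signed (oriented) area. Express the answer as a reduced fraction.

Work in coordinates with N = (0, 0), B = (1, 0), U = (0, 1).
1. K lies on line BU with BK:KU = 1:(-2) ⇒ K = (2, -1)
2. Z is the centroid of triangle KUN ⇒ Z = (2/3, 0)
2·[BKZ] = -1/3, 2·[NZU] = 2/3
[BKZ]:[NZU] = -1/3:2/3 = -1/2

[BKZ]:[NZU] = -1/2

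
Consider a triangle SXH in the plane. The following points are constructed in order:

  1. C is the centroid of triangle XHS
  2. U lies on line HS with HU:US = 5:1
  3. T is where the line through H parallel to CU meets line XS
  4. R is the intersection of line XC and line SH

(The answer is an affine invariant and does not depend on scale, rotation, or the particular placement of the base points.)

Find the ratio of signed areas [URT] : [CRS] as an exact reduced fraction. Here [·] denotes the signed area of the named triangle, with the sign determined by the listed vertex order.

[URT]:[CRS] = 4

Set S = (0, 0), X = (1, 0), H = (0, 1); any affine frame gives the same invariant.
1. C is the centroid of triangle XHS ⇒ C = (1/3, 1/3)
2. U lies on line HS with HU:US = 5:1 ⇒ U = (0, 1/6)
3. T is where the line through H parallel to CU meets line XS ⇒ T = (-2, 0)
4. R is the intersection of line XC and line SH ⇒ R = (0, 1/2)
2·[URT] = 2/3, 2·[CRS] = 1/6
[URT]:[CRS] = 2/3:1/6 = 4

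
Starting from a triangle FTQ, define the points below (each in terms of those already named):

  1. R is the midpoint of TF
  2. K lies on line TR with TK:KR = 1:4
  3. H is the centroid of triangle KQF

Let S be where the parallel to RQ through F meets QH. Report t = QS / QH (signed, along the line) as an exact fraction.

Choose coordinates F = (0, 0), T = (1, 0), Q = (0, 1).
1. R is the midpoint of TF ⇒ R = (1/2, 0)
2. K lies on line TR with TK:KR = 1:4 ⇒ K = (9/10, 0)
3. H is the centroid of triangle KQF ⇒ H = (3/10, 1/3)
through F parallel to RQ: direction (-1/2, 1); meets QH at S = (9/2, -9)
S = Q + t·(H−Q) with t = 15

t = 15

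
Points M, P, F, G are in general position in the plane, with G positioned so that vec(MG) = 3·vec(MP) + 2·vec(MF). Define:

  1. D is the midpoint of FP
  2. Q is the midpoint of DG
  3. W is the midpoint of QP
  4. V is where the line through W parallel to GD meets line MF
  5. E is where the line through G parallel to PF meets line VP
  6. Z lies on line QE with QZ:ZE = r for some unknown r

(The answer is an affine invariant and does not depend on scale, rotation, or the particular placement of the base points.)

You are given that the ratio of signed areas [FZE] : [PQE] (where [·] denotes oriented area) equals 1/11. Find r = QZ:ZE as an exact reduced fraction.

r = 4

Work in coordinates with M = (0, 0), P = (1, 0), F = (0, 1), G = (3, 2).
1. D is the midpoint of FP ⇒ D = (1/2, 1/2)
2. Q is the midpoint of DG ⇒ Q = (7/4, 5/4)
3. W is the midpoint of QP ⇒ W = (11/8, 5/8)
4. V is where the line through W parallel to GD meets line MF ⇒ V = (0, -1/5)
5. E is where the line through G parallel to PF meets line VP ⇒ E = (13/3, 2/3)
6. With QZ:ZE = r, write λ = r/(r+1) so Z = Q + λ·(E−Q); Z is affine-linear in λ
Every point depending on Z is an affine combination of Z and λ-independent points, so each such coordinate is linear in λ; the λ² term in each signed area is a multiple of (E−Q)×(E−Q) = 0, so 2·[FZE] and 2·[PQE] are each linear in λ. Evaluating at λ=0 and λ=1:
  2·[FZE] = 5/3·λ − 5/3,   2·[PQE] = -11/3
So [FZE]:[PQE] = (5/3·λ − 5/3) / (-11/3). Setting this equal to 1/11:
  5/3·λ − 5/3 = 1/11·(-11/3)  ⇒  λ = 4/5
Then r = λ/(1−λ) = (4/5)/(1/5) = 4. Check: with r = 4, Z = (229/60, 47/60) and [FZE]:[PQE] = 1/11 as required.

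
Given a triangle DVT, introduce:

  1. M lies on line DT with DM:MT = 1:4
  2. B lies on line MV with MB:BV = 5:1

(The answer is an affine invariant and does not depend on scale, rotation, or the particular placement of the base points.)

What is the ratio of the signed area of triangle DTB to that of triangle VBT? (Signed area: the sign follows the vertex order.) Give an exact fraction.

Assign D = (0, 0), V = (1, 0), T = (0, 1) — the answer is frame-independent, so this choice is without loss of generality.
1. M lies on line DT with DM:MT = 1:4 ⇒ M = (0, 1/5)
2. B lies on line MV with MB:BV = 5:1 ⇒ B = (5/6, 1/30)
2·[DTB] = -5/6, 2·[VBT] = -2/15
[DTB]:[VBT] = -5/6:-2/15 = 25/4

[DTB]:[VBT] = 25/4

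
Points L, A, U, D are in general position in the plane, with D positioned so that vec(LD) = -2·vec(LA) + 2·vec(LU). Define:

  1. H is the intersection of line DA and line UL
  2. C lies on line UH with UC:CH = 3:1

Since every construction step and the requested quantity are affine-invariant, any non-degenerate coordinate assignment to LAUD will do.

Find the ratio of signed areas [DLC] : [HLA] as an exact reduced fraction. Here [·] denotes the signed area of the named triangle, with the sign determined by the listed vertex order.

Work in coordinates with L = (0, 0), A = (1, 0), U = (0, 1), D = (-2, 2).
1. H is the intersection of line DA and line UL ⇒ H = (0, 2/3)
2. C lies on line UH with UC:CH = 3:1 ⇒ C = (0, 3/4)
2·[DLC] = 3/2, 2·[HLA] = 2/3
[DLC]:[HLA] = 3/2:2/3 = 9/4

[DLC]:[HLA] = 9/4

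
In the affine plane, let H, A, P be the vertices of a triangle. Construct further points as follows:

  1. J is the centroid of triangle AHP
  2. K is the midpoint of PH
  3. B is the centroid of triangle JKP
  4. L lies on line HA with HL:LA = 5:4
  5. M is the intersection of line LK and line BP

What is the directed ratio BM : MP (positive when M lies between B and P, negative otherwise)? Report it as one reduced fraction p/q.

Assign H = (0, 0), A = (1, 0), P = (0, 1) — the answer is frame-independent, so this choice is without loss of generality.
1. J is the centroid of triangle AHP ⇒ J = (1/3, 1/3)
2. K is the midpoint of PH ⇒ K = (0, 1/2)
3. B is the centroid of triangle JKP ⇒ B = (1/9, 11/18)
4. L lies on line HA with HL:LA = 5:4 ⇒ L = (5/9, 0)
5. M is the intersection of line LK and line BP ⇒ M = (5/26, 17/52)
M = B + t·(P−B) with t = -19/26, so BM:MP = t:(1−t) = -19/26:45/26

BM:MP = -19/45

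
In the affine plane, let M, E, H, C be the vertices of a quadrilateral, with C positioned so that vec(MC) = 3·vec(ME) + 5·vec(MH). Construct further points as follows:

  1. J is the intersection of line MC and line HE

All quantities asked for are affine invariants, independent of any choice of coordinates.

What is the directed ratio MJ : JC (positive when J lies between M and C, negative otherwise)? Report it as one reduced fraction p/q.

MJ:JC = 1/7

Set M = (0, 0), E = (1, 0), H = (0, 1), C = (3, 5); any affine frame gives the same invariant.
1. J is the intersection of line MC and line HE ⇒ J = (3/8, 5/8)
J = M + t·(C−M) with t = 1/8, so MJ:JC = t:(1−t) = 1/8:7/8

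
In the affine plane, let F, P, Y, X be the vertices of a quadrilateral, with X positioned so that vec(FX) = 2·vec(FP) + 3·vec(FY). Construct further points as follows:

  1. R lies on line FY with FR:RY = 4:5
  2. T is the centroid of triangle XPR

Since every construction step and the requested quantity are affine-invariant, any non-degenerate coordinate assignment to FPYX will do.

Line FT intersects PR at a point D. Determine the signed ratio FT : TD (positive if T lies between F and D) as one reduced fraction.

Work in coordinates with F = (0, 0), P = (1, 0), Y = (0, 1), X = (2, 3).
1. R lies on line FY with FR:RY = 4:5 ⇒ R = (0, 4/9)
2. T is the centroid of triangle XPR ⇒ T = (1, 31/27)
line FT meets PR at D = (12/43, 124/387)
T = F + t·(D−F) with t = 43/12, so FT:TD = 43/12:-31/12

FT:TD = -43/31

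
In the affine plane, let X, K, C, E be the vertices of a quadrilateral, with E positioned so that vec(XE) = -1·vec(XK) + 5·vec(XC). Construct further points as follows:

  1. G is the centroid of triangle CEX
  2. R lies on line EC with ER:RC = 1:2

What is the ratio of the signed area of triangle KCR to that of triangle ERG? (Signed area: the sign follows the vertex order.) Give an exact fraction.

Choose coordinates X = (0, 0), K = (1, 0), C = (0, 1), E = (-1, 5).
1. G is the centroid of triangle CEX ⇒ G = (-1/3, 2)
2. R lies on line EC with ER:RC = 1:2 ⇒ R = (-2/3, 11/3)
2·[KCR] = -2, 2·[ERG] = -1/9
[KCR]:[ERG] = -2:-1/9 = 18

[KCR]:[ERG] = 18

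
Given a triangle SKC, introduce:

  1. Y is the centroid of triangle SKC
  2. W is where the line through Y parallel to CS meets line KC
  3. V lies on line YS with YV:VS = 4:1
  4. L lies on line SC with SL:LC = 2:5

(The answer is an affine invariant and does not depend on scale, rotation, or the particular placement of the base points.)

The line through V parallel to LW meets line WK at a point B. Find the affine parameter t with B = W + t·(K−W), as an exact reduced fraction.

t = 31/150

Work in coordinates with S = (0, 0), K = (1, 0), C = (0, 1).
1. Y is the centroid of triangle SKC ⇒ Y = (1/3, 1/3)
2. W is where the line through Y parallel to CS meets line KC ⇒ W = (1/3, 2/3)
3. V lies on line YS with YV:VS = 4:1 ⇒ V = (1/15, 1/15)
4. L lies on line SC with SL:LC = 2:5 ⇒ L = (0, 2/7)
through V parallel to LW: direction (1/3, 8/21); meets WK at B = (106/225, 119/225)
B = W + t·(K−W) with t = 31/150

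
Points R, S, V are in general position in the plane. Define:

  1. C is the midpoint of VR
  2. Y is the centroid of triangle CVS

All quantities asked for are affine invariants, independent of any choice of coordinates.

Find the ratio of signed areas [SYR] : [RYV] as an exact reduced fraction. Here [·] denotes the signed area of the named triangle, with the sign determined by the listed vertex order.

Assign R = (0, 0), S = (1, 0), V = (0, 1) — the answer is frame-independent, so this choice is without loss of generality.
1. C is the midpoint of VR ⇒ C = (0, 1/2)
2. Y is the centroid of triangle CVS ⇒ Y = (1/3, 1/2)
2·[SYR] = 1/2, 2·[RYV] = 1/3
[SYR]:[RYV] = 1/2:1/3 = 3/2

[SYR]:[RYV] = 3/2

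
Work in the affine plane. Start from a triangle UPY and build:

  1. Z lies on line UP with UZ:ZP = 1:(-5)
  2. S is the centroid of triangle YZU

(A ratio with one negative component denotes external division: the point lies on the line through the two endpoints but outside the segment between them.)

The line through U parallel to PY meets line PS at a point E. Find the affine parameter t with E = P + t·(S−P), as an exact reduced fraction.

Assign U = (0, 0), P = (1, 0), Y = (0, 1) — the answer is frame-independent, so this choice is without loss of generality.
1. Z lies on line UP with UZ:ZP = 1:(-5) ⇒ Z = (-1/4, 0)
2. S is the centroid of triangle YZU ⇒ S = (-1/12, 1/3)
through U parallel to PY: direction (-1, 1); meets PS at E = (-4/9, 4/9)
E = P + t·(S−P) with t = 4/3

t = 4/3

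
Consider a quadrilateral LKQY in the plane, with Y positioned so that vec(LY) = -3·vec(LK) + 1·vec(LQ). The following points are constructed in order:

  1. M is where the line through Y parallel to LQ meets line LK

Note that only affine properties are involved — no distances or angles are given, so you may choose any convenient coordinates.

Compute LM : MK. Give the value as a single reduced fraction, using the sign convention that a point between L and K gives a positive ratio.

Work in coordinates with L = (0, 0), K = (1, 0), Q = (0, 1), Y = (-3, 1).
1. M is where the line through Y parallel to LQ meets line LK ⇒ M = (-3, 0)
M = L + t·(K−L) with t = -3, so LM:MK = t:(1−t) = -3:4

LM:MK = -3/4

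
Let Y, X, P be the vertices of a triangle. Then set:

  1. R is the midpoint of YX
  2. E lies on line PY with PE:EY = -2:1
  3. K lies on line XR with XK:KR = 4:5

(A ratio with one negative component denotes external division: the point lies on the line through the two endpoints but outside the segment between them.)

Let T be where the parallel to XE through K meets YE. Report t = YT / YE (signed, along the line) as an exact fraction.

Assign Y = (0, 0), X = (1, 0), P = (0, 1) — the answer is frame-independent, so this choice is without loss of generality.
1. R is the midpoint of YX ⇒ R = (1/2, 0)
2. E lies on line PY with PE:EY = -2:1 ⇒ E = (0, -1)
3. K lies on line XR with XK:KR = 4:5 ⇒ K = (7/9, 0)
through K parallel to XE: direction (-1, -1); meets YE at T = (0, -7/9)
T = Y + t·(E−Y) with t = 7/9

t = 7/9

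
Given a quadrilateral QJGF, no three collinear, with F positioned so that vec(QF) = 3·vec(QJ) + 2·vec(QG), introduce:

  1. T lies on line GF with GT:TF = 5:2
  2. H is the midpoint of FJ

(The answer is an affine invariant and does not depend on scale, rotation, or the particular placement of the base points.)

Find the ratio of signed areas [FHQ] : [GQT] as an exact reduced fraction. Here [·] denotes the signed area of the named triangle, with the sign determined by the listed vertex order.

[FHQ]:[GQT] = -7/15

Assign Q = (0, 0), J = (1, 0), G = (0, 1), F = (3, 2) — the answer is frame-independent, so this choice is without loss of generality.
1. T lies on line GF with GT:TF = 5:2 ⇒ T = (15/7, 12/7)
2. H is the midpoint of FJ ⇒ H = (2, 1)
2·[FHQ] = -1, 2·[GQT] = 15/7
[FHQ]:[GQT] = -1:15/7 = -7/15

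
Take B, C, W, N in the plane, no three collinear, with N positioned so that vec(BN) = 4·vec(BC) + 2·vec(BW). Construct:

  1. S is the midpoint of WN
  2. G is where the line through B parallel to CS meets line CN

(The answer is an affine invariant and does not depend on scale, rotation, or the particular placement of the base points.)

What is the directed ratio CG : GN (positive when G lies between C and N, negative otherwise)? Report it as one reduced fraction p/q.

CG:GN = -3/8

Work in coordinates with B = (0, 0), C = (1, 0), W = (0, 1), N = (4, 2).
1. S is the midpoint of WN ⇒ S = (2, 3/2)
2. G is where the line through B parallel to CS meets line CN ⇒ G = (-4/5, -6/5)
G = C + t·(N−C) with t = -3/5, so CG:GN = t:(1−t) = -3/5:8/5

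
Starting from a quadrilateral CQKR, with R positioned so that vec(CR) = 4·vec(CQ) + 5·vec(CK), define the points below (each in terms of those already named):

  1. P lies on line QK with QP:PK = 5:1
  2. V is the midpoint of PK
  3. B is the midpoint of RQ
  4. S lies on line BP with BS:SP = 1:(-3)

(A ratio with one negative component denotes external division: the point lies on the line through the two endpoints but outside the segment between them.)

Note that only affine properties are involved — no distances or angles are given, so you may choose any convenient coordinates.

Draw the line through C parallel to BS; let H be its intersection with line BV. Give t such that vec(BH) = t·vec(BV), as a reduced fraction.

Set C = (0, 0), Q = (1, 0), K = (0, 1), R = (4, 5); any affine frame gives the same invariant.
1. P lies on line QK with QP:PK = 5:1 ⇒ P = (1/6, 5/6)
2. V is the midpoint of PK ⇒ V = (1/12, 11/12)
3. B is the midpoint of RQ ⇒ B = (5/2, 5/2)
4. S lies on line BP with BS:SP = 1:(-3) ⇒ S = (11/3, 10/3)
through C parallel to BS: direction (7/6, 5/6); meets BV at H = (175/12, 125/12)
H = B + t·(V−B) with t = -5

t = -5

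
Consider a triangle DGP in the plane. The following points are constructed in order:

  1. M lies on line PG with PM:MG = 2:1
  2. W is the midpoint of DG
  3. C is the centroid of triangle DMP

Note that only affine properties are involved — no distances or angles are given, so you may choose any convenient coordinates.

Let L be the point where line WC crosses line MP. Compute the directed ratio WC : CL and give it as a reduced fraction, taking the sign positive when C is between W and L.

Set D = (0, 0), G = (1, 0), P = (0, 1); any affine frame gives the same invariant.
1. M lies on line PG with PM:MG = 2:1 ⇒ M = (2/3, 1/3)
2. W is the midpoint of DG ⇒ W = (1/2, 0)
3. C is the centroid of triangle DMP ⇒ C = (2/9, 4/9)
line WC meets MP at L = (-1/3, 4/3)
C = W + t·(L−W) with t = 1/3, so WC:CL = 1/3:2/3

WC:CL = 1/2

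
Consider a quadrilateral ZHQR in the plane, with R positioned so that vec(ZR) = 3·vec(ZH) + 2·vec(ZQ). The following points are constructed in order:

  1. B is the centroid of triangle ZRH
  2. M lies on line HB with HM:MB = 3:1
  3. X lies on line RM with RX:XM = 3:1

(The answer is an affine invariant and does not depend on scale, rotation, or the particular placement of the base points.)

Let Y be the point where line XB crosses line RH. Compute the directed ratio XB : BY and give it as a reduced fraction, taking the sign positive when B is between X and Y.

Work in coordinates with Z = (0, 0), H = (1, 0), Q = (0, 1), R = (3, 2).
1. B is the centroid of triangle ZRH ⇒ B = (4/3, 2/3)
2. M lies on line HB with HM:MB = 3:1 ⇒ M = (5/4, 1/2)
3. X lies on line RM with RX:XM = 3:1 ⇒ X = (27/16, 7/8)
line XB meets RH at Y = (15/7, 8/7)
B = X + t·(Y−X) with t = -7/9, so XB:BY = -7/9:16/9

XB:BY = -7/16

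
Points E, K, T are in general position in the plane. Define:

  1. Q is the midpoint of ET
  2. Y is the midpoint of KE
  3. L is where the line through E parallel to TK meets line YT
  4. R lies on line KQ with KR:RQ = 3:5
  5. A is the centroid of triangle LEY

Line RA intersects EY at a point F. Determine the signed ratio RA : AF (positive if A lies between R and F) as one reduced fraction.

Assign E = (0, 0), K = (1, 0), T = (0, 1) — the answer is frame-independent, so this choice is without loss of generality.
1. Q is the midpoint of ET ⇒ Q = (0, 1/2)
2. Y is the midpoint of KE ⇒ Y = (1/2, 0)
3. L is where the line through E parallel to TK meets line YT ⇒ L = (1, -1)
4. R lies on line KQ with KR:RQ = 3:5 ⇒ R = (5/8, 3/16)
5. A is the centroid of triangle LEY ⇒ A = (1/2, -1/3)
line RA meets EY at F = (29/50, 0)
A = R + t·(F−R) with t = 25/9, so RA:AF = 25/9:-16/9

RA:AF = -25/16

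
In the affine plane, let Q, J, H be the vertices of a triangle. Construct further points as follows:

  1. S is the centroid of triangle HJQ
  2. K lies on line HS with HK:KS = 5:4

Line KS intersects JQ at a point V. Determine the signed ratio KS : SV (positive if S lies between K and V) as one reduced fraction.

Work in coordinates with Q = (0, 0), J = (1, 0), H = (0, 1).
1. S is the centroid of triangle HJQ ⇒ S = (1/3, 1/3)
2. K lies on line HS with HK:KS = 5:4 ⇒ K = (5/27, 17/27)
line KS meets JQ at V = (1/2, 0)
S = K + t·(V−K) with t = 8/17, so KS:SV = 8/17:9/17

KS:SV = 8/9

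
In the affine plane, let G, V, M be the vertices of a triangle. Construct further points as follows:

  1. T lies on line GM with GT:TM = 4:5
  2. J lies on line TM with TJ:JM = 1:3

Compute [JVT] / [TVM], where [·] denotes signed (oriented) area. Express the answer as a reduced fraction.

[JVT]:[TVM] = -1/4

Choose coordinates G = (0, 0), V = (1, 0), M = (0, 1).
1. T lies on line GM with GT:TM = 4:5 ⇒ T = (0, 4/9)
2. J lies on line TM with TJ:JM = 1:3 ⇒ J = (0, 7/12)
2·[JVT] = -5/36, 2·[TVM] = 5/9
[JVT]:[TVM] = -5/36:5/9 = -1/4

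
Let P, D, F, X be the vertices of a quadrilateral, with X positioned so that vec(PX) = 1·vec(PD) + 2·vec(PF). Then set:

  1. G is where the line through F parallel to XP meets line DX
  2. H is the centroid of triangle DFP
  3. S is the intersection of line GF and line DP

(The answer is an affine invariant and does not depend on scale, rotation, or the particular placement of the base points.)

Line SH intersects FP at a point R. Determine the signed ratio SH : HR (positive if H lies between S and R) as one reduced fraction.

SH:HR = -5/2

Choose coordinates P = (0, 0), D = (1, 0), F = (0, 1), X = (1, 2).
1. G is where the line through F parallel to XP meets line DX ⇒ G = (1, 3)
2. H is the centroid of triangle DFP ⇒ H = (1/3, 1/3)
3. S is the intersection of line GF and line DP ⇒ S = (-1/2, 0)
line SH meets FP at R = (0, 1/5)
H = S + t·(R−S) with t = 5/3, so SH:HR = 5/3:-2/3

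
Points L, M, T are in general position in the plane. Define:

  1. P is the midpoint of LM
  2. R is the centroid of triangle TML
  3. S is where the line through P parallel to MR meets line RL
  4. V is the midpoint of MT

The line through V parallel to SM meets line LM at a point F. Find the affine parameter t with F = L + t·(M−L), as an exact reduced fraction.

t = 3

Set L = (0, 0), M = (1, 0), T = (0, 1); any affine frame gives the same invariant.
1. P is the midpoint of LM ⇒ P = (1/2, 0)
2. R is the centroid of triangle TML ⇒ R = (1/3, 1/3)
3. S is where the line through P parallel to MR meets line RL ⇒ S = (1/6, 1/6)
4. V is the midpoint of MT ⇒ V = (1/2, 1/2)
through V parallel to SM: direction (5/6, -1/6); meets LM at F = (3, 0)
F = L + t·(M−L) with t = 3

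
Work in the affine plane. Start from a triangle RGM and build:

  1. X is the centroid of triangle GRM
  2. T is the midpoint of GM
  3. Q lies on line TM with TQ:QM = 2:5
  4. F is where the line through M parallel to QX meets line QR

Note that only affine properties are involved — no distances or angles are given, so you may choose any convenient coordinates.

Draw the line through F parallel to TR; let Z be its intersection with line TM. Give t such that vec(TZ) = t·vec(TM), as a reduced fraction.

Choose coordinates R = (0, 0), G = (1, 0), M = (0, 1).
1. X is the centroid of triangle GRM ⇒ X = (1/3, 1/3)
2. T is the midpoint of GM ⇒ T = (1/2, 1/2)
3. Q lies on line TM with TQ:QM = 2:5 ⇒ Q = (5/14, 9/14)
4. F is where the line through M parallel to QX meets line QR ⇒ F = (-5/56, -9/56)
through F parallel to TR: direction (-1/2, -1/2); meets TM at Z = (15/28, 13/28)
Z = T + t·(M−T) with t = -1/14

t = -1/14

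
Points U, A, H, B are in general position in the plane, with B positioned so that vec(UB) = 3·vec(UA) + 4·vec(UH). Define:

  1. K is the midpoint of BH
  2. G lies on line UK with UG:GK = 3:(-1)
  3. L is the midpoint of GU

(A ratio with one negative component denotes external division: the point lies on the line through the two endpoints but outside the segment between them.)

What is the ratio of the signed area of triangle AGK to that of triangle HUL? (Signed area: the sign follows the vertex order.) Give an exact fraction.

Assign U = (0, 0), A = (1, 0), H = (0, 1), B = (3, 4) — the answer is frame-independent, so this choice is without loss of generality.
1. K is the midpoint of BH ⇒ K = (3/2, 5/2)
2. G lies on line UK with UG:GK = 3:(-1) ⇒ G = (9/4, 15/4)
3. L is the midpoint of GU ⇒ L = (9/8, 15/8)
2·[AGK] = 5/4, 2·[HUL] = 9/8
[AGK]:[HUL] = 5/4:9/8 = 10/9

[AGK]:[HUL] = 10/9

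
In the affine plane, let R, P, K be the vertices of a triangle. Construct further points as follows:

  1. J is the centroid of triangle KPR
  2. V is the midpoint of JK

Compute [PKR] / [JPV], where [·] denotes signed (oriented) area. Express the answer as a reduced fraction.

[PKR]:[JPV] = 6

Assign R = (0, 0), P = (1, 0), K = (0, 1) — the answer is frame-independent, so this choice is without loss of generality.
1. J is the centroid of triangle KPR ⇒ J = (1/3, 1/3)
2. V is the midpoint of JK ⇒ V = (1/6, 2/3)
2·[PKR] = 1, 2·[JPV] = 1/6
[PKR]:[JPV] = 1:1/6 = 6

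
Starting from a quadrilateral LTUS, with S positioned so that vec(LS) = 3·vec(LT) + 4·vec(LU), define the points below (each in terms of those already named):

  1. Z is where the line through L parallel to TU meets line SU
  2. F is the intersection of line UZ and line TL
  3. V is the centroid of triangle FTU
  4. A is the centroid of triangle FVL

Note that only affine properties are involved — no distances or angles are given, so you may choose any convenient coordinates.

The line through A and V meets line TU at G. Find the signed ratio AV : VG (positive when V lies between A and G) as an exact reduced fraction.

AV:VG = 5/6

Set L = (0, 0), T = (1, 0), U = (0, 1), S = (3, 4); any affine frame gives the same invariant.
1. Z is where the line through L parallel to TU meets line SU ⇒ Z = (-1/2, 1/2)
2. F is the intersection of line UZ and line TL ⇒ F = (-1, 0)
3. V is the centroid of triangle FTU ⇒ V = (0, 1/3)
4. A is the centroid of triangle FVL ⇒ A = (-1/3, 1/9)
line AV meets TU at G = (2/5, 3/5)
V = A + t·(G−A) with t = 5/11, so AV:VG = 5/11:6/11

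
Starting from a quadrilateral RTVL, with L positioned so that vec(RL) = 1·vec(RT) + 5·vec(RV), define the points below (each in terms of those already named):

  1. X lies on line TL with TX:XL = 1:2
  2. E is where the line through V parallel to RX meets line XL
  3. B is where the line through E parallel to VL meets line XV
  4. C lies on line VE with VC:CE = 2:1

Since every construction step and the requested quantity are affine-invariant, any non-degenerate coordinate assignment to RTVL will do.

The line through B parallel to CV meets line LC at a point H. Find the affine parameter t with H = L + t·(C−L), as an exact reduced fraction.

Work in coordinates with R = (0, 0), T = (1, 0), V = (0, 1), L = (1, 5).
1. X lies on line TL with TX:XL = 1:2 ⇒ X = (1, 5/3)
2. E is where the line through V parallel to RX meets line XL ⇒ E = (1, 8/3)
3. B is where the line through E parallel to VL meets line XV ⇒ B = (7/10, 22/15)
4. C lies on line VE with VC:CE = 2:1 ⇒ C = (2/3, 19/9)
through B parallel to CV: direction (-2/3, -10/9); meets LC at H = (17/30, 56/45)
H = L + t·(C−L) with t = 13/10

t = 13/10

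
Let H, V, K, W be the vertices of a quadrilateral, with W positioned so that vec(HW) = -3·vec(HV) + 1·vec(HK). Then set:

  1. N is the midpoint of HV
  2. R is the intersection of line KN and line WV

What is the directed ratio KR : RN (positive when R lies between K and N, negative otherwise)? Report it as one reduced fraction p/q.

Set H = (0, 0), V = (1, 0), K = (0, 1), W = (-3, 1); any affine frame gives the same invariant.
1. N is the midpoint of HV ⇒ N = (1/2, 0)
2. R is the intersection of line KN and line WV ⇒ R = (3/7, 1/7)
R = K + t·(N−K) with t = 6/7, so KR:RN = t:(1−t) = 6/7:1/7

KR:RN = 6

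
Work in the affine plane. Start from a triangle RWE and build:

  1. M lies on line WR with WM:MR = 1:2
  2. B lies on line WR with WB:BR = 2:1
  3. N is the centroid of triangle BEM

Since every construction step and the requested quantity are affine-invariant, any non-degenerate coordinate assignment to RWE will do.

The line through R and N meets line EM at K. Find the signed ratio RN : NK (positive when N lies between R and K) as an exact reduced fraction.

RN:NK = 5

Choose coordinates R = (0, 0), W = (1, 0), E = (0, 1).
1. M lies on line WR with WM:MR = 1:2 ⇒ M = (2/3, 0)
2. B lies on line WR with WB:BR = 2:1 ⇒ B = (1/3, 0)
3. N is the centroid of triangle BEM ⇒ N = (1/3, 1/3)
line RN meets EM at K = (2/5, 2/5)
N = R + t·(K−R) with t = 5/6, so RN:NK = 5/6:1/6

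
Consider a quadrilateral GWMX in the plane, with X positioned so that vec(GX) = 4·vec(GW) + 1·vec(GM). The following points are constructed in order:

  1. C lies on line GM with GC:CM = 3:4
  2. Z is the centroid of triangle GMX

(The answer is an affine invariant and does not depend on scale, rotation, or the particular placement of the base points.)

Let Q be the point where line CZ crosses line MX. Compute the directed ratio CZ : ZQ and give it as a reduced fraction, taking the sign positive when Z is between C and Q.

CZ:ZQ = 5/7

Choose coordinates G = (0, 0), W = (1, 0), M = (0, 1), X = (4, 1).
1. C lies on line GM with GC:CM = 3:4 ⇒ C = (0, 3/7)
2. Z is the centroid of triangle GMX ⇒ Z = (4/3, 2/3)
line CZ meets MX at Q = (16/5, 1)
Z = C + t·(Q−C) with t = 5/12, so CZ:ZQ = 5/12:7/12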